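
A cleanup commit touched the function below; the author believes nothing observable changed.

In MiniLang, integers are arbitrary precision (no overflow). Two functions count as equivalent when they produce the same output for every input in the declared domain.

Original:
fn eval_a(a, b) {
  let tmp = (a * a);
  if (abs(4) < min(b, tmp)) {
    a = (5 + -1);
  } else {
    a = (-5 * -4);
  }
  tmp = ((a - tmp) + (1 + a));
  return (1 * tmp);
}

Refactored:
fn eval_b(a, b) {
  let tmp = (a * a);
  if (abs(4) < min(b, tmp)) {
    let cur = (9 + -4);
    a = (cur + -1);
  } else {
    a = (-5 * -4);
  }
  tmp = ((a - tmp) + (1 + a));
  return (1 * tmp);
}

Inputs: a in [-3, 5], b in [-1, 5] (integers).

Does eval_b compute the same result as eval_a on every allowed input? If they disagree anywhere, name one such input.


Differences: statement counts differ, constant usage differs, arithmetic usage differs, local variable names differ — yet all 63 inputs agree.
verdict: equivalent


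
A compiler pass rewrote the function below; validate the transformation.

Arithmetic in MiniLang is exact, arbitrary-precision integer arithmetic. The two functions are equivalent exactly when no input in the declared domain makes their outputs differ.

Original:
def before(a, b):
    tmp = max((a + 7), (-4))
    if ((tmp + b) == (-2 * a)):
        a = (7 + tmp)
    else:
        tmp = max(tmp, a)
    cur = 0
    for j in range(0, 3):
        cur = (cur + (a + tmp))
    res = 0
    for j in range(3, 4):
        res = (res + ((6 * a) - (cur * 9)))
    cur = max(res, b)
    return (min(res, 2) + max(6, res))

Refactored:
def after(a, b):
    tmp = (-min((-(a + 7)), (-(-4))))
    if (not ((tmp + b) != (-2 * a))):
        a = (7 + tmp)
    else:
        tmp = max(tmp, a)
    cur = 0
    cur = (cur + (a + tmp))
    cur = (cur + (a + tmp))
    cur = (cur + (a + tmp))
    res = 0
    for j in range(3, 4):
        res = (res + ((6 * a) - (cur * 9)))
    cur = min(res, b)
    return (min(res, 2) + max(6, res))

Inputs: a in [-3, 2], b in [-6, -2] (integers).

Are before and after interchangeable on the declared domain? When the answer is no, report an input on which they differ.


The edit looks behavioral (`max(res, b)` became `min(res, b)`), but over these ranges it never changes the outcome; all 30 inputs agree.
verdict: equivalent


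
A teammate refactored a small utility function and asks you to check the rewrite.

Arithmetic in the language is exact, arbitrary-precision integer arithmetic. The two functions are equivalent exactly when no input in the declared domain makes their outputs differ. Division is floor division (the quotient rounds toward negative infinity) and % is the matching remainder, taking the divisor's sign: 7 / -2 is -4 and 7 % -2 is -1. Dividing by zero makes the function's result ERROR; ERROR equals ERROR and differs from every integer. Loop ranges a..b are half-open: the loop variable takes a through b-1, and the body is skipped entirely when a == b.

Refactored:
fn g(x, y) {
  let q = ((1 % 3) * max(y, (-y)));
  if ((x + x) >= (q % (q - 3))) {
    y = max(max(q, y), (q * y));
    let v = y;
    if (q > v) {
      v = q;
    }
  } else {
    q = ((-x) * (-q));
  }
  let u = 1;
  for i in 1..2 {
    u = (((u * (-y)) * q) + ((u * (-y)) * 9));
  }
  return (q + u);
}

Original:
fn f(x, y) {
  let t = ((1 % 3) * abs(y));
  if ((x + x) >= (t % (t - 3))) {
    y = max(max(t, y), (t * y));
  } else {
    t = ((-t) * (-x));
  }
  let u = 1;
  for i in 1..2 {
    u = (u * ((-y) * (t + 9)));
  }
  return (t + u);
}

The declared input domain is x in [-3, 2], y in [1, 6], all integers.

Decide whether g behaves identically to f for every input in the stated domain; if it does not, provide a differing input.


Equivalent — the differences include arithmetic usage differs; also comparison usage differs; also local variable names differ; also statement counts differ; also min/max/abs usage differs; also branching structure differs, yet no declared input distinguishes the two.
As a probe, take x=2, y=3: f runs t=3, then a zero divisor aborts: ERROR; g runs q=3, then a zero divisor aborts: ERROR; both end at ERROR.
Sweeping the whole domain (36 inputs) finds no disagreement.
verdict: equivalent


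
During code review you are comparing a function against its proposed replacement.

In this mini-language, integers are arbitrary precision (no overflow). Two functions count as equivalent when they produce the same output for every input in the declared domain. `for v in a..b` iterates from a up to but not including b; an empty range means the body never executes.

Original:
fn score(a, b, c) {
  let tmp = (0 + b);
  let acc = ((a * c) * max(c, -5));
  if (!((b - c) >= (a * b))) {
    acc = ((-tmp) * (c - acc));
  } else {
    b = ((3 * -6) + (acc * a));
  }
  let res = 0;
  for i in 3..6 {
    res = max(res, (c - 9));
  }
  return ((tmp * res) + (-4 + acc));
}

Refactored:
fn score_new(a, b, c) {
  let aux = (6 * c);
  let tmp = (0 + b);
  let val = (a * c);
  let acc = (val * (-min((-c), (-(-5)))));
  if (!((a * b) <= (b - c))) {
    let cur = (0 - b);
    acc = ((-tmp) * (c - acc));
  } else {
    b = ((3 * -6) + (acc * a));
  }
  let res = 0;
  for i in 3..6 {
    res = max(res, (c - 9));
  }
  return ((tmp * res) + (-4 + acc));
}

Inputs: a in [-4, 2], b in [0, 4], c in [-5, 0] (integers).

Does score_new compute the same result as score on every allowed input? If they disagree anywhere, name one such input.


Reading the diff, among the changes: constant usage differs; and comparison usage differs; and statement counts differ; and min/max/abs usage differs; and local variable names differ; and arithmetic usage differs.
One worked example (a=0, b=2, c=-1) — score: tmp := 2 | acc := 0 | (!((b - c) >= (a * b))): false | b := -18 | res := 0 | iter i=3: | res := 0 | iter i=4: | res := 0 | iter i=5: | res := 0 | result -4; score_new: aux := -6 | tmp := 2 | val := 0 | acc := 0 | (!((a * b) <= (b - c))): false | b := -18 | res := 0 | iter i=3: | res := 0 | iter i=4: | res := 0 | iter i=5: | res := 0 | result -4; agreement on -4.
An exhaustive pass over the 210 declared inputs shows identical outputs.
verdict: equivalent


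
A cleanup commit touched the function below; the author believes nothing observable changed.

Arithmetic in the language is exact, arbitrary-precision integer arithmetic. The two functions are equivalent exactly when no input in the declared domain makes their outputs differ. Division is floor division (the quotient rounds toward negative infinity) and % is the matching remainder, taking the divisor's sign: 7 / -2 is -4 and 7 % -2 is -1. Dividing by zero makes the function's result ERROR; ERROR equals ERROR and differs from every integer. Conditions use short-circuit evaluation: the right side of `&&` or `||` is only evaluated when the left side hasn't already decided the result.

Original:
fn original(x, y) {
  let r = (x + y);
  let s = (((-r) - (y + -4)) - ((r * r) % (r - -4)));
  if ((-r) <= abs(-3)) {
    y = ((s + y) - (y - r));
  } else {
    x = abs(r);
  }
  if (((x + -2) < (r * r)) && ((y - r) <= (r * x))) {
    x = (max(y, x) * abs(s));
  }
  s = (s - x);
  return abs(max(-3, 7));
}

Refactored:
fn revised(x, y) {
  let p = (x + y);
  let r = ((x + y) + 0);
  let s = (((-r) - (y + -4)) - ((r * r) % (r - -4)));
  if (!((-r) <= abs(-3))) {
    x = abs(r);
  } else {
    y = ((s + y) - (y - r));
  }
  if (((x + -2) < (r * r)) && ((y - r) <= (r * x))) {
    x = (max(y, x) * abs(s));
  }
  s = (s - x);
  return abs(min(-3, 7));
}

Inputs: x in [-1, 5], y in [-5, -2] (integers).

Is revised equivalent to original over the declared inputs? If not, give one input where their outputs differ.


At x=-1, y=-5: original gives 7, revised gives 3.
verdict: not equivalent; witness: x=-1, y=-5


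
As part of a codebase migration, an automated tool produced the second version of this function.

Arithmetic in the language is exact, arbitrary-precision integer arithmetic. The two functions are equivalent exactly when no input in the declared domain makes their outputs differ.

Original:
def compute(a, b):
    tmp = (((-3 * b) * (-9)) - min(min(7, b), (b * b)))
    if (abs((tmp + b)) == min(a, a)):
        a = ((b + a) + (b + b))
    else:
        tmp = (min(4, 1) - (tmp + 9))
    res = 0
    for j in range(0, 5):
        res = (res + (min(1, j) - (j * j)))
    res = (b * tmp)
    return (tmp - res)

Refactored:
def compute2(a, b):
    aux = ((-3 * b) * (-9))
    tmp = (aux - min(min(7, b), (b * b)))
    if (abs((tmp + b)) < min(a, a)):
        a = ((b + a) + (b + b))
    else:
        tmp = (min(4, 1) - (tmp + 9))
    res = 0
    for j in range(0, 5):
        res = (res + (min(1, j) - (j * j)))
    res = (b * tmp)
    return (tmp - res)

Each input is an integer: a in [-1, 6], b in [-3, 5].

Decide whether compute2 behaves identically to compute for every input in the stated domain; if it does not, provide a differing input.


Run the pair on a=0, b=0.
compute: tmp becomes 0; next (abs((tmp + b)) == min(a, a)) evaluates to true; next a becomes 0; next res becomes 0; next at j=0:; next res becomes 0; next at j=1:; next res becomes 0; next at j=2:; next res becomes -3; next at j=3:; next res becomes -11; next at j=4:; next res becomes -26; next res becomes 0; next final value 0
compute2: aux becomes 0; next tmp becomes 0; next (abs((tmp + b)) < min(a, a)) evaluates to false; next tmp becomes -8; next res becomes 0; next at j=0:; next res becomes 0; next at j=1:; next res becomes 0; next at j=2:; next res becomes -3; next at j=3:; next res becomes -11; next at j=4:; next res becomes -26; next res becomes 0; next final value -8
0 != -8, so the rewrite changes behavior.
verdict: not equivalent; witness: a=0, b=0


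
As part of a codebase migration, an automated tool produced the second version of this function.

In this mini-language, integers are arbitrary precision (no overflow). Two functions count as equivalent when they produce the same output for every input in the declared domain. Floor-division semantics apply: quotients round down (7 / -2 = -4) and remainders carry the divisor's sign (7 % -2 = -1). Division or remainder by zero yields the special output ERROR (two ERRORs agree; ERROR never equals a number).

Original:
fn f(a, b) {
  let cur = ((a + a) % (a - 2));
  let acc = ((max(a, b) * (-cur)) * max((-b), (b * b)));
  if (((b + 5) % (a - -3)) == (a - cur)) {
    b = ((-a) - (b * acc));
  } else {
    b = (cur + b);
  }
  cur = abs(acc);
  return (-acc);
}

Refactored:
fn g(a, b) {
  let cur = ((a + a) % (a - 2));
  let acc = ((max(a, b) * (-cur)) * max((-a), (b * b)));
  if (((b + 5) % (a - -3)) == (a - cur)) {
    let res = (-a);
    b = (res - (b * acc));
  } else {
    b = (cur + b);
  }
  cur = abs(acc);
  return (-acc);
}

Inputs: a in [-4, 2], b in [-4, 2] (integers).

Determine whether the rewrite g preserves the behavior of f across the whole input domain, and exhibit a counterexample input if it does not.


Evaluate both at a=-4, b=-1.
f: cur := -2 | acc := -2 | (((b + 5) % (a - -3)) == (a - cur)): false | b := -3 | cur := 2 | result 2
g: cur := -2 | acc := -8 | (((b + 5) % (a - -3)) == (a - cur)): false | b := -3 | cur := 8 | result 8
2 and 8 differ, so these are not the same function on this domain.
verdict: not equivalent; witness: a=-4, b=-1


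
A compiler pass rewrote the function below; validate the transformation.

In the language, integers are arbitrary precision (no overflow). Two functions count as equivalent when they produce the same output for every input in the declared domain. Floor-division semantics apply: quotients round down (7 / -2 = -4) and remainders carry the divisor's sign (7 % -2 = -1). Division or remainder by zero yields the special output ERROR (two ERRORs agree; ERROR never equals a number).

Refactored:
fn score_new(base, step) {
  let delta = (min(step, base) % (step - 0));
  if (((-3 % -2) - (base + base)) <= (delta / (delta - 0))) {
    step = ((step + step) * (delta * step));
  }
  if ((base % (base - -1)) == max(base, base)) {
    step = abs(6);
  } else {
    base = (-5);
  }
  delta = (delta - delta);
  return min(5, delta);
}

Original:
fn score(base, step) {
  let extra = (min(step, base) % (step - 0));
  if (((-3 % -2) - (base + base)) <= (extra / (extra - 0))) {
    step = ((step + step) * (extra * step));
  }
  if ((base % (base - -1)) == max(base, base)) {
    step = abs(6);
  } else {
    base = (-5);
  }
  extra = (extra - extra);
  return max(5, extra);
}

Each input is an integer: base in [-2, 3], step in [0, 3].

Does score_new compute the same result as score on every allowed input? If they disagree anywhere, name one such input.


On input base=-2, step=3, score returns 5 while score_new returns 0.
verdict: not equivalent; witness: base=-2, step=3


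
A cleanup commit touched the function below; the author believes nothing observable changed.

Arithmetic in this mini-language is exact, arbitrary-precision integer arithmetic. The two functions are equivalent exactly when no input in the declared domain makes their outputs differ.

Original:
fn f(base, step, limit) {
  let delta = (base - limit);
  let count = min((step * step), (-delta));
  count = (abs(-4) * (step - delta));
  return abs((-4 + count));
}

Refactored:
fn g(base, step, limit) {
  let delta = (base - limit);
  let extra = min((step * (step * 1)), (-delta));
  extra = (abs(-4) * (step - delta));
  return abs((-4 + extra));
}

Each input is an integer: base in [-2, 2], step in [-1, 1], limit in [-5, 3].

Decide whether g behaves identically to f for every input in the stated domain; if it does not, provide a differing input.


The two are interchangeable: arithmetic usage differs, constant usage differs, local variable names differ, and every declared input agrees.
As a probe, take base=-1, step=1, limit=-2: f runs delta = 1; count = -1; count = 0; return 4; g runs delta = 1; extra = -1; extra = 0; return 4; both end at 4.
An exhaustive pass over the 135 declared inputs shows identical outputs.
verdict: equivalent


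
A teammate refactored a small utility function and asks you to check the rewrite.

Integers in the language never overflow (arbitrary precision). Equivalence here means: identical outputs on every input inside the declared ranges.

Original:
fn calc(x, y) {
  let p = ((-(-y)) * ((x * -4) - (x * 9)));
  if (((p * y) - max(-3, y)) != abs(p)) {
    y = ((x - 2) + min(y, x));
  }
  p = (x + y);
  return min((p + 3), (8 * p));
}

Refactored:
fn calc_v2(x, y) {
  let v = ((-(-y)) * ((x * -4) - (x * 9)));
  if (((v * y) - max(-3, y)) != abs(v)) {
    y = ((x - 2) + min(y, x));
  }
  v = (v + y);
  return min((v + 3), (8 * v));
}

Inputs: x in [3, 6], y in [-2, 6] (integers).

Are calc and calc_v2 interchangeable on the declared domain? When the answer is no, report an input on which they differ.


Input x=3, y=-2: 5 from calc versus 80 from calc_v2.
verdict: not equivalent; witness: x=3, y=-2


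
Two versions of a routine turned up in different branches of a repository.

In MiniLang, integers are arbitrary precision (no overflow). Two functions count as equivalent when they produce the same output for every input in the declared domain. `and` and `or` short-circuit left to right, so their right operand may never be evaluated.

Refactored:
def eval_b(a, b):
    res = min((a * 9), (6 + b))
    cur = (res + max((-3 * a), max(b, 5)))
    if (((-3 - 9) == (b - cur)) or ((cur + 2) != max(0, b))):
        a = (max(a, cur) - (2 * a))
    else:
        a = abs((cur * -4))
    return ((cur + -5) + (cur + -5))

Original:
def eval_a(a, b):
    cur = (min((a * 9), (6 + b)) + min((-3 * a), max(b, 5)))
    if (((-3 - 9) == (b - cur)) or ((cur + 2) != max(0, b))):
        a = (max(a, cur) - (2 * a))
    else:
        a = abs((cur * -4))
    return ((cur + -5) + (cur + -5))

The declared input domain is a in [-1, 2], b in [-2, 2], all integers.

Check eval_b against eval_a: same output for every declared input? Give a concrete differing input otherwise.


The rewrite breaks on a=-1, b=-2, where the results are -22 and -18.
eval_a: cur becomes -6; next (((-3 - 9) == (b - cur)) or ((cur + 2) != max(0, b))) evaluates to true; next a becomes 1; next final value -22
eval_b: res becomes -9; next cur becomes -4; next (((-3 - 9) == (b - cur)) or ((cur + 2) != max(0, b))) evaluates to true; next a becomes 1; next final value -18
verdict: not equivalent; witness: a=-1, b=-2


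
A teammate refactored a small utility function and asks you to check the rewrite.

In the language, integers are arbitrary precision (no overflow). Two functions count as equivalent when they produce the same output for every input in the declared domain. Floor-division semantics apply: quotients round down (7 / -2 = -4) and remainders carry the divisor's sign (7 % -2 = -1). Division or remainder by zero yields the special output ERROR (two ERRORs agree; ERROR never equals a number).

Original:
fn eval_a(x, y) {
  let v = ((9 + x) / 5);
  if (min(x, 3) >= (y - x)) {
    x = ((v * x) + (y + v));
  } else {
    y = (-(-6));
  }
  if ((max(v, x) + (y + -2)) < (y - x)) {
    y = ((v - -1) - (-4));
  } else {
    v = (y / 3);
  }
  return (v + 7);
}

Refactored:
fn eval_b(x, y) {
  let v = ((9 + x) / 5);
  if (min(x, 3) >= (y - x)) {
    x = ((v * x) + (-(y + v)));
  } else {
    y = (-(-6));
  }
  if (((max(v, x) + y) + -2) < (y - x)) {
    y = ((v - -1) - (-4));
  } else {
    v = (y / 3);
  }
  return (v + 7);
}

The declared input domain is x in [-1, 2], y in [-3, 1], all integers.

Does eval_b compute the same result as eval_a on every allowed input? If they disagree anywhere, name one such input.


Not equivalent: x=-1, y=-3 separates them (8 vs 6).
eval_a: v becomes 1; next (min(x, 3) >= (y - x)) evaluates to true; next x becomes -3; next ((max(v, x) + (y + -2)) < (y - x)) evaluates to true; next y becomes 6; next final value 8
eval_b: v becomes 1; next (min(x, 3) >= (y - x)) evaluates to true; next x becomes 1; next (((max(v, x) + y) + -2) < (y - x)) evaluates to false; next v becomes -1; next final value 6
verdict: not equivalent; witness: x=-1, y=-3


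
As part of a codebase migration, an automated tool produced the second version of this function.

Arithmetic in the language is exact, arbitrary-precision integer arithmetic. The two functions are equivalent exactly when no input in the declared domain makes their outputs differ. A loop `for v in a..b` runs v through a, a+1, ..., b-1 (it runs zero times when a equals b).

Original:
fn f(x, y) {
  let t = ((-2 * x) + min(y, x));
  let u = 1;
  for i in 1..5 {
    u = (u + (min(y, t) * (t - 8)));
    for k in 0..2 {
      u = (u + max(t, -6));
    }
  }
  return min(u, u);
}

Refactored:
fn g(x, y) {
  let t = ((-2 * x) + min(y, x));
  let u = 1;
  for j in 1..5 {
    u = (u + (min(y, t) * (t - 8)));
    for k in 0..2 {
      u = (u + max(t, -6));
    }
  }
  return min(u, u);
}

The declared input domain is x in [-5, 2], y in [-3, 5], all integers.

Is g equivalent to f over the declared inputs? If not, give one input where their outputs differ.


Although local variable names differ, 72/72 inputs agree.
verdict: equivalent


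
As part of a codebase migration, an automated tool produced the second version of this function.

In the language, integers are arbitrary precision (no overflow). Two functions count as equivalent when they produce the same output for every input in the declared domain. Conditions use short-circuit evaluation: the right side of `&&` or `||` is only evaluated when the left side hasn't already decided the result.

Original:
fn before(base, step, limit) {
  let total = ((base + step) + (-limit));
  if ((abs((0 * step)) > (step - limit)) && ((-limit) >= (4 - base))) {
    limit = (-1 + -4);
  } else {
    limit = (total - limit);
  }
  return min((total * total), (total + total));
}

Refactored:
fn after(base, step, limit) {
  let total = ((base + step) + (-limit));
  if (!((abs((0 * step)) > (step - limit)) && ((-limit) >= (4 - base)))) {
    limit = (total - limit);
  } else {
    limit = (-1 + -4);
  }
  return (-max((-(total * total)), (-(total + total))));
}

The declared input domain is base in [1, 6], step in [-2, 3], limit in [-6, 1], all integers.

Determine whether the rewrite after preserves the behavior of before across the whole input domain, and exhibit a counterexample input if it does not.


Changes here: boolean connective usage differs; also min/max/abs usage differs; the full 288-point sweep finds no disagreement.
verdict: equivalent


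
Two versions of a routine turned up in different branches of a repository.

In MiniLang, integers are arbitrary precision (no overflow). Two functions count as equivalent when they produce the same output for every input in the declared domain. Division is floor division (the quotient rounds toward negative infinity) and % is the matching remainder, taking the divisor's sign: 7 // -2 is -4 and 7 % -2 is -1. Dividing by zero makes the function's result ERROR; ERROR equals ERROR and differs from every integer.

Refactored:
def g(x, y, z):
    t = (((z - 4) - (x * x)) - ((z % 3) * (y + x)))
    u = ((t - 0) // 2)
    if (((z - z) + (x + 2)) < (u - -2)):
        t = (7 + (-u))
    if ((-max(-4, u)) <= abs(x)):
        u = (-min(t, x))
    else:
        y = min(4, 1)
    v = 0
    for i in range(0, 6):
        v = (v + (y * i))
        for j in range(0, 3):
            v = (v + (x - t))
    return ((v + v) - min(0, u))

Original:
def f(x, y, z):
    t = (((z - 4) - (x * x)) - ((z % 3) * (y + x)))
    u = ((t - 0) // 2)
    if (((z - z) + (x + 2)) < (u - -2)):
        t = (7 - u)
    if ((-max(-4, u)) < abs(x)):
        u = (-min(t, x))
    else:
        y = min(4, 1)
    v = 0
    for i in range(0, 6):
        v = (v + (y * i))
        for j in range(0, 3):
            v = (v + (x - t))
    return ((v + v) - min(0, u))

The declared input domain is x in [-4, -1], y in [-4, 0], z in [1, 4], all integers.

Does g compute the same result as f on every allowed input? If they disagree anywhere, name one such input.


Take x=-4, y=-4, z=1.
f: t becomes -11; next u becomes -6; next (((z - z) + (x + 2)) < (u - -2)) evaluates to false; next ((-max(-4, u)) < abs(x)) evaluates to false; next y becomes 1; next v becomes 0; next at i=0:; next v becomes 0; next at j=0:; next v becomes 7; next at j=1:; next v becomes 14; next at j=2:; next v becomes 21; next at i=1:; next v becomes 22; next at j=0:; next v becomes 29; next at j=1:; next v becomes 36; next at j=2:; next v becomes 43; next at i=2:; next v becomes 45; next at j=0:; next v becomes 52; next at j=1:; next v becomes 59; next at j=2:; next v becomes 66; next at i=3:; next v becomes 69; next at j=0:; next v becomes 76; next at j=1:; next v becomes 83; next at j=2:; next v becomes 90; next at i=4:; next v becomes 94; next at j=0:; next v becomes 101; next at j=1:; next v becomes 108; next at j=2:; next v becomes 115; next at i=5:; next v becomes 120; next at j=0:; next v becomes 127; next at j=1:; next v becomes 134; next at j=2:; next v becomes 141; next final value 288
g: t becomes -11; next u becomes -6; next (((z - z) + (x + 2)) < (u - -2)) evaluates to false; next ((-max(-4, u)) <= abs(x)) evaluates to true; next u becomes 11; next v becomes 0; next at i=0:; next v becomes 0; next at j=0:; next v becomes 7; next at j=1:; next v becomes 14; next at j=2:; next v becomes 21; next at i=1:; next v becomes 17; next at j=0:; next v becomes 24; next at j=1:; next v becomes 31; next at j=2:; next v becomes 38; next at i=2:; next v becomes 30; next at j=0:; next v becomes 37; next at j=1:; next v becomes 44; next at j=2:; next v becomes 51; next at i=3:; next v becomes 39; next at j=0:; next v becomes 46; next at j=1:; next v becomes 53; next at j=2:; next v becomes 60; next at i=4:; next v becomes 44; next at j=0:; next v becomes 51; next at j=1:; next v becomes 58; next at j=2:; next v becomes 65; next at i=5:; next v becomes 45; next at j=0:; next v becomes 52; next at j=1:; next v becomes 59; next at j=2:; next v becomes 66; next final value 132
288 != 132, so the rewrite changes behavior.
verdict: not equivalent; witness: x=-4, y=-4, z=1


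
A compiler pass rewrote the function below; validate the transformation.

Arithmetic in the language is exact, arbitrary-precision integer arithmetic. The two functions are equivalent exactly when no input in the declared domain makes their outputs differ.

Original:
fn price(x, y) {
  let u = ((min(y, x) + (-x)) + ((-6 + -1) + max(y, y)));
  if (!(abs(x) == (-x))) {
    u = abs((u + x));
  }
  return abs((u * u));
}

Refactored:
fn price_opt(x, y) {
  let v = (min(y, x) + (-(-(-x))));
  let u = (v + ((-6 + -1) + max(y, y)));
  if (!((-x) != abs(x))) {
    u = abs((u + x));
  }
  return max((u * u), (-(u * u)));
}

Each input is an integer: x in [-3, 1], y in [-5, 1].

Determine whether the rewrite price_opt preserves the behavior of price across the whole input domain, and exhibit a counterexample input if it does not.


These are not equivalent — on x=-3, y=-5 the outputs split (196 vs 289).
price: u=-14, then (!(abs(x) == (-x))) is false, then returns 196
price_opt: v=-2, then u=-14, then (!((-x) != abs(x))) is true, then u=17, then returns 289
verdict: not equivalent; witness: x=-3, y=-5


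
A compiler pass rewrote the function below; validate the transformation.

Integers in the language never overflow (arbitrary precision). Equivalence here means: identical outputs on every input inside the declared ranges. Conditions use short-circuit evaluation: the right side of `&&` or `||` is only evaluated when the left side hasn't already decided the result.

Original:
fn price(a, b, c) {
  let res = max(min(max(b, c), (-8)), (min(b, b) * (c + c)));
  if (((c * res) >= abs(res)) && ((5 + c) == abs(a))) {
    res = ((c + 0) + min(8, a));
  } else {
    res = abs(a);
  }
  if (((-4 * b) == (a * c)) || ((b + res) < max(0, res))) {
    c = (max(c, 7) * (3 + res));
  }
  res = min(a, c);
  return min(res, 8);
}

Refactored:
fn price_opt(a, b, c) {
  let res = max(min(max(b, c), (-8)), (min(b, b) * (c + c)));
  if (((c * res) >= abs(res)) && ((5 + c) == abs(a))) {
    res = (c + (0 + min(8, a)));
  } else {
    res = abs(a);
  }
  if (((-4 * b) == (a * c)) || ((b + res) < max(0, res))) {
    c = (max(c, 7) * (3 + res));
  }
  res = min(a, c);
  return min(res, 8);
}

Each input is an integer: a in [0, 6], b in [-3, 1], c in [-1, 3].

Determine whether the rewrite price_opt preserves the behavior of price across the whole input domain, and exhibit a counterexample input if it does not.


Behavior is preserved: although same computation, different form, the outputs never diverge.
As a probe, take a=3, b=-1, c=0: price runs res becomes 0; next (((c * res) >= abs(res)) && ((5 + c) == abs(a))) evaluates to false; next res becomes 3; next (((-4 * b) == (a * c)) || ((b + res) < max(0, res))) evaluates to true; next c becomes 42; next res becomes 3; next final value 3; price_opt runs res becomes 0; next (((c * res) >= abs(res)) && ((5 + c) == abs(a))) evaluates to false; next res becomes 3; next (((-4 * b) == (a * c)) || ((b + res) < max(0, res))) evaluates to true; next c becomes 42; next res becomes 3; next final value 3; both end at 3.
An exhaustive pass over the 175 declared inputs shows identical outputs.
verdict: equivalent


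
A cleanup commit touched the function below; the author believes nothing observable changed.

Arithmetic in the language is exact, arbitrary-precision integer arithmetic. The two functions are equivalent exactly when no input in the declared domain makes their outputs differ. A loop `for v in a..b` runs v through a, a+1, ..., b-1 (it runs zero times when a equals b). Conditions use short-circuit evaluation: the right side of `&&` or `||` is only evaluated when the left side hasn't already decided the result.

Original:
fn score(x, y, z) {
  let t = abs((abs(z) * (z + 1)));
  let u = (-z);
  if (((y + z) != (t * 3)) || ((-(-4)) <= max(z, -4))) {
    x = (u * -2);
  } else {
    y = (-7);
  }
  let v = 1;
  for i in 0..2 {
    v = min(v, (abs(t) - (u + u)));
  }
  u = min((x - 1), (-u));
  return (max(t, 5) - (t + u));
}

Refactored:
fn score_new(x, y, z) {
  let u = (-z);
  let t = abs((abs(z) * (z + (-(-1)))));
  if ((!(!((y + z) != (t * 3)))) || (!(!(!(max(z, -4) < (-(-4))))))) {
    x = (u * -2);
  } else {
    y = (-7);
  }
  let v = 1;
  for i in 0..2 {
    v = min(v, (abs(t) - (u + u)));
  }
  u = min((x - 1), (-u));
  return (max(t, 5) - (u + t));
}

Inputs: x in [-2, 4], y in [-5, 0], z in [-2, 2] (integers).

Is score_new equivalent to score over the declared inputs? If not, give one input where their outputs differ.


Although boolean connective usage differs; comparison usage differs, 210/210 inputs agree.
verdict: equivalent


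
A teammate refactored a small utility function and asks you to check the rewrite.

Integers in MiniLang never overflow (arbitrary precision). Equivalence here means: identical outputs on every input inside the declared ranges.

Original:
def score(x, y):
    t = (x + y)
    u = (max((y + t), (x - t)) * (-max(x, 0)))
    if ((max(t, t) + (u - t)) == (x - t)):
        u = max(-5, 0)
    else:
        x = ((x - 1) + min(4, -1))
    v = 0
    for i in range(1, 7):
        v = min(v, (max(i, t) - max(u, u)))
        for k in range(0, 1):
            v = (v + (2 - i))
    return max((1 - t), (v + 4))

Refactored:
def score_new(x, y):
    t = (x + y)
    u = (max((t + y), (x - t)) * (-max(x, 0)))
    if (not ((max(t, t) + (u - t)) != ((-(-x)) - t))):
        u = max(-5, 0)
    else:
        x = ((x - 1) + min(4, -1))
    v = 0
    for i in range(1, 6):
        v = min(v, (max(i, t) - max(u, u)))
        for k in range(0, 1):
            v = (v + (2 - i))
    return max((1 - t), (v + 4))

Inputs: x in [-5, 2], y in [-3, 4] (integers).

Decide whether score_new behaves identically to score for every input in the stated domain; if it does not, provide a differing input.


Evaluate both at x=-1, y=4.
score: t := 3 | u := 0 | ((max(t, t) + (u - t)) == (x - t)): false | x := -3 | v := 0 | iter i=1: | v := 0 | iter k=0: | v := 1 | iter i=2: | v := 1 | iter k=0: | v := 1 | iter i=3: | v := 1 | iter k=0: | v := 0 | iter i=4: | v := 0 | iter k=0: | v := -2 | iter i=5: | v := -2 | iter k=0: | v := -5 | iter i=6: | v := -5 | iter k=0: | v := -9 | result -2
score_new: t := 3 | u := 0 | (not ((max(t, t) + (u - t)) != ((-(-x)) - t))): false | x := -3 | v := 0 | iter i=1: | v := 0 | iter k=0: | v := 1 | iter i=2: | v := 1 | iter k=0: | v := 1 | iter i=3: | v := 1 | iter k=0: | v := 0 | iter i=4: | v := 0 | iter k=0: | v := -2 | iter i=5: | v := -2 | iter k=0: | v := -5 | result -1
-2 and -1 differ, so these are not the same function on this domain.
verdict: not equivalent; witness: x=-1, y=4


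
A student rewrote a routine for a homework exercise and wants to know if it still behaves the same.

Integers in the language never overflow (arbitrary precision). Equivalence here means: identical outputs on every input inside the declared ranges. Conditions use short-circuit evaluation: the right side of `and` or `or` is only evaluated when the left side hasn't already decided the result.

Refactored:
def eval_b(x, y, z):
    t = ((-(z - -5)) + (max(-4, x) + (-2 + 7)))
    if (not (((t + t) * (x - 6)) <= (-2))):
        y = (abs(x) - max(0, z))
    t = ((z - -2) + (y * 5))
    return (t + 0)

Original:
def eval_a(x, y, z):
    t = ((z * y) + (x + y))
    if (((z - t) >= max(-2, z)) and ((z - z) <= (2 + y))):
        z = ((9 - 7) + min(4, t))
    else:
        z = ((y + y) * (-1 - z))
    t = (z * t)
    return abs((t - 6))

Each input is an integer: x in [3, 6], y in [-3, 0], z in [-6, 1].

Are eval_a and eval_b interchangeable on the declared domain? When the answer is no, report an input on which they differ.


x=3, y=-3, z=-6 yields 546 from eval_a but -19 from eval_b.
verdict: not equivalent; witness: x=3, y=-3, z=-6


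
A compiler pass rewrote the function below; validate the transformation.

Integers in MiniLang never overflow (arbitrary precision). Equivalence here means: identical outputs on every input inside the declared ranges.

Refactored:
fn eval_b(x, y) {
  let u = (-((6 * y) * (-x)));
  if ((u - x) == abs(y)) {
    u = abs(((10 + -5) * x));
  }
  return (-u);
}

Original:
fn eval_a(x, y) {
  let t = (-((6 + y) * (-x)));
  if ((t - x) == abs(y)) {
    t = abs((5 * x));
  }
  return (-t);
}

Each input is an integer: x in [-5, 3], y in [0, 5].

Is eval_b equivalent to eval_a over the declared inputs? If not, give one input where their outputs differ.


Not equivalent: x=-5, y=0 separates them (30 vs 0).
eval_a: t := -30 | ((t - x) == abs(y)): false | result 30
eval_b: u := 0 | ((u - x) == abs(y)): false | result 0
verdict: not equivalent; witness: x=-5, y=0


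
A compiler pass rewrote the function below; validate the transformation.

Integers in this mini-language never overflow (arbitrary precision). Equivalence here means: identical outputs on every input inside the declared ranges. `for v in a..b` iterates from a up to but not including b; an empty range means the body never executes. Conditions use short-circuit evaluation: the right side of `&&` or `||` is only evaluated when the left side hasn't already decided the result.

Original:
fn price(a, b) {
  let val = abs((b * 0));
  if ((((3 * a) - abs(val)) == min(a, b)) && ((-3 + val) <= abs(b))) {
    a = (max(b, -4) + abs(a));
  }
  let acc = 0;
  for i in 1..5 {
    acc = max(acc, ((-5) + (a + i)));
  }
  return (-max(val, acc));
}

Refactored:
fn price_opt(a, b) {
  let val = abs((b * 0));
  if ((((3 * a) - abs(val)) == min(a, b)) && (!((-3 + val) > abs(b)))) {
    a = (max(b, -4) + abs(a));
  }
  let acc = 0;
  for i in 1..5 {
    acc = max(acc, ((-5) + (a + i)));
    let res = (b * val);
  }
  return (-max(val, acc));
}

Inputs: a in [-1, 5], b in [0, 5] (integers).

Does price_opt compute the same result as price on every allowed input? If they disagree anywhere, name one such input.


The two versions differ — the changes include statement counts differ; also local variable names differ; also boolean connective usage differs; also comparison usage differs; also arithmetic usage differs.
Tracing a=3, b=0: price: val = 0; ((((3 * a) - abs(val)) == min(a, b)) && ((-3 + val) <= abs(b))) -> false; acc = 0; [i=1]; acc = 0; [i=2]; acc = 0; [i=3]; acc = 1; [i=4]; acc = 2; return -2 | price_opt: val = 0; ((((3 * a) - abs(val)) == min(a, b)) && (!((-3 + val) > abs(b)))) -> false; acc = 0; [i=1]; acc = 0; res = 0; [i=2]; acc = 0; res = 0; [i=3]; acc = 1; res = 0; [i=4]; acc = 2; res = 0; return -2 — matching result -2.
Every one of the 42 inputs gives matching results.
verdict: equivalent


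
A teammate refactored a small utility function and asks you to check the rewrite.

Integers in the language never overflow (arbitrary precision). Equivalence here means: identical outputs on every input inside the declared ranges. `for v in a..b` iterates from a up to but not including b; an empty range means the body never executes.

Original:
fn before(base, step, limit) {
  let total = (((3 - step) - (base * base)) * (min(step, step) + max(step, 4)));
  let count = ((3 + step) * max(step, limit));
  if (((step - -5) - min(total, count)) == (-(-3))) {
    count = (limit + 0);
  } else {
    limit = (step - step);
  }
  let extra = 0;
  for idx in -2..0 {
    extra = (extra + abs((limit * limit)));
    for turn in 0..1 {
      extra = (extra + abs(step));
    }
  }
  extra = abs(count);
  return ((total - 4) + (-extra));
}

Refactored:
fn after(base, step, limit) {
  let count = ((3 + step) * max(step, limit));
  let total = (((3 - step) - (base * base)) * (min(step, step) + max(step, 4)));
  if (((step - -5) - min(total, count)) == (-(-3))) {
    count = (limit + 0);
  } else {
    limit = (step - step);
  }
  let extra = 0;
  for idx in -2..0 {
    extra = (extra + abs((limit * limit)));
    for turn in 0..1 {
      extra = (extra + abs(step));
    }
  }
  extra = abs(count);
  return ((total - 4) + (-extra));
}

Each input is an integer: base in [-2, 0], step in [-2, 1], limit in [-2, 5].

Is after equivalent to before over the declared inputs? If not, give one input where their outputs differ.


Although same computation, different form, 96/96 inputs agree.
verdict: equivalent


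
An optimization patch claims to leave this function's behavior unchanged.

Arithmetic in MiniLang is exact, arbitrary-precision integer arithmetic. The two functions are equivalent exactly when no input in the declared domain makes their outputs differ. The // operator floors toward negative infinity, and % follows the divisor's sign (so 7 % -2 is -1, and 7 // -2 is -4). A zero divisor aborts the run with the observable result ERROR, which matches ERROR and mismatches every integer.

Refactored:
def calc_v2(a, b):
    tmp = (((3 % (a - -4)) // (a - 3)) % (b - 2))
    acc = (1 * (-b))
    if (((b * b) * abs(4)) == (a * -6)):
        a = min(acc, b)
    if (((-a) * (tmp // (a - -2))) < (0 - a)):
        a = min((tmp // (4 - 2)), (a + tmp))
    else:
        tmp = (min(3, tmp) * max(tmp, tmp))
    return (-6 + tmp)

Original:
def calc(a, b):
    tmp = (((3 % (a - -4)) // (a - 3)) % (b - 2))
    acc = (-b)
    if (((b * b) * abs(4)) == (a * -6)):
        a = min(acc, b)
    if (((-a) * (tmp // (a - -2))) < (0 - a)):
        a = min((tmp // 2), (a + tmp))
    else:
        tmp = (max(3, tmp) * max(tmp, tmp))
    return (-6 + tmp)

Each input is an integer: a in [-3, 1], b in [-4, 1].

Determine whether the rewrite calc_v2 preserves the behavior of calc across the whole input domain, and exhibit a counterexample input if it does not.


Evaluate both at a=0, b=-4.
calc: tmp=-1, then acc=4, then (((b * b) * abs(4)) == (a * -6)) is false, then (((-a) * (tmp // (a - -2))) < (0 - a)) is false, then tmp=-3, then returns -9
calc_v2: tmp=-1, then acc=4, then (((b * b) * abs(4)) == (a * -6)) is false, then (((-a) * (tmp // (a - -2))) < (0 - a)) is false, then tmp=1, then returns -5
-9 against -5: the behavior changed.
verdict: not equivalent; witness: a=0, b=-4


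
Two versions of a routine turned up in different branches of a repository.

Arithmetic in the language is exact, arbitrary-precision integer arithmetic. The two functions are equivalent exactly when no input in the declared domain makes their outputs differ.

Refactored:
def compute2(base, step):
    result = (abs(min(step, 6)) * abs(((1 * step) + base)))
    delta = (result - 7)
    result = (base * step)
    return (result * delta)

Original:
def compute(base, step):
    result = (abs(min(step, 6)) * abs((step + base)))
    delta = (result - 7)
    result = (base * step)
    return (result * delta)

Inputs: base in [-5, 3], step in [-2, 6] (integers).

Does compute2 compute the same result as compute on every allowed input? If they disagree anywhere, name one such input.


Behavior is preserved: although arithmetic usage differs; and constant usage differs, the outputs never diverge.
One worked example (base=0, step=1) — compute: result = 1; delta = -6; result = 0; return 0; compute2: result = 1; delta = -6; result = 0; return 0; agreement on 0.
Checked all 81 inputs in the declared domain: the outputs agree on every one.
verdict: equivalent


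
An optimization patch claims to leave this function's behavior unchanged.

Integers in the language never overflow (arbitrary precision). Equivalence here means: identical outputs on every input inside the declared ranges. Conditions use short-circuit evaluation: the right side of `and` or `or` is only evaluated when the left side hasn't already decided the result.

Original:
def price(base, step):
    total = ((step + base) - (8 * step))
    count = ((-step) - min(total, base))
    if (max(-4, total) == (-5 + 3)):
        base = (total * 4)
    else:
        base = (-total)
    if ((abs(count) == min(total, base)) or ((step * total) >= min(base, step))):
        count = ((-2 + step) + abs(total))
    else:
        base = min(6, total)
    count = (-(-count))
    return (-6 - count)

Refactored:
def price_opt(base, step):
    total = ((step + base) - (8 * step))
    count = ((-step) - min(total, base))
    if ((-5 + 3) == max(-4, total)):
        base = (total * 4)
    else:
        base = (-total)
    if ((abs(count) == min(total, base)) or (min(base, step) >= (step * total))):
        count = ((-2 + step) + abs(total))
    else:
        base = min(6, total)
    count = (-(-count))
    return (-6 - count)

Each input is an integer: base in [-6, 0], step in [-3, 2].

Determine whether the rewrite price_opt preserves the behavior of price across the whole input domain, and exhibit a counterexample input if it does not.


There is a counterexample at base=-6, step=-3: -15 on one side, -16 on the other.
price: total = 15; count = 9; (max(-4, total) == (-5 + 3)) -> false; base = -15; ((abs(count) == min(total, base)) or ((step * total) >= min(base, step))) -> false; base = 6; count = 9; return -15
price_opt: total = 15; count = 9; ((-5 + 3) == max(-4, total)) -> false; base = -15; ((abs(count) == min(total, base)) or (min(base, step) >= (step * total))) -> true; count = 10; count = 10; return -16
verdict: not equivalent; witness: base=-6, step=-3
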